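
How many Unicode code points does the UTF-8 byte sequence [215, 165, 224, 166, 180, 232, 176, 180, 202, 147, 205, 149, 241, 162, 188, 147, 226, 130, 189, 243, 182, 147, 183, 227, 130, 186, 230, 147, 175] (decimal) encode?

Byte at offset 0: 0xD7 = 11010111 → 2-byte char (#1). Advance 2.
Byte at offset 2: 0xE0 = 11100000 → 3-byte char (#2). Advance 3.
Byte at offset 5: 0xE8 = 11101000 → 3-byte char (#3). Advance 3.
Byte at offset 8: 0xCA = 11001010 → 2-byte char (#4). Advance 2.
Byte at offset 10: 0xCD = 11001101 → 2-byte char (#5). Advance 2.
Byte at offset 12: 0xF1 = 11110001 → 4-byte char (#6). Advance 4.
Byte at offset 16: 0xE2 = 11100010 → 3-byte char (#7). Advance 3.
Byte at offset 19: 0xF3 = 11110011 → 4-byte char (#8). Advance 4.
Byte at offset 23: 0xE3 = 11100011 → 3-byte char (#9). Advance 3.
Byte at offset 26: 0xE6 = 11100110 → 3-byte char (#10). Advance 3.
Reached end at offset 29 after 10 code points.

10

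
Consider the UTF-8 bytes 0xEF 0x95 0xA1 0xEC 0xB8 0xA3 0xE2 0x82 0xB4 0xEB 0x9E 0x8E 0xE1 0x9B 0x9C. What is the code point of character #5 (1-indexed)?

U+16DC

Offset 0: leading byte 0xEF = 11101111 → 3-byte char #1 = EF 95 A1.
Offset 3: leading byte 0xEC = 11101100 → 3-byte char #2 = EC B8 A3.
Offset 6: leading byte 0xE2 = 11100010 → 3-byte char #3 = E2 82 B4.
Offset 9: leading byte 0xEB = 11101011 → 3-byte char #4 = EB 9E 8E.
Offset 12: leading byte 0xE1 = 11100001 → 3-byte char #5 = E1 9B 9C.
Leading byte 0xE1 = 11100001 matches 1110xxxx → 3-byte sequence.
Byte 1: 0xE1 = 11100001, payload 0001 (4 bits).
Byte 2: 0x9B = 10011011 (10xxxxxx ✓), payload 011011.
Byte 3: 0x9C = 10011100 (10xxxxxx ✓), payload 011100.
Concatenate: 0001011011011100 = 0x16DC (16 bits → U+16DC).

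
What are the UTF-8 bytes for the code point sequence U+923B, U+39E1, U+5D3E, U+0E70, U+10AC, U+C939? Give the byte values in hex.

U+923B: 3-byte form → E9 88 BB.
U+39E1: 3-byte form → E3 A7 A1.
U+5D3E: 3-byte form → E5 B4 BE.
U+0E70: 3-byte form → E0 B9 B0.
U+10AC: 3-byte form → E1 82 AC.
U+C939: 3-byte form → EC A4 B9.
Concatenated (18 bytes): E9 88 BB E3 A7 A1 E5 B4 BE E0 B9 B0 E1 82 AC EC A4 B9.

E9 88 BB E3 A7 A1 E5 B4 BE E0 B9 B0 E1 82 AC EC A4 B9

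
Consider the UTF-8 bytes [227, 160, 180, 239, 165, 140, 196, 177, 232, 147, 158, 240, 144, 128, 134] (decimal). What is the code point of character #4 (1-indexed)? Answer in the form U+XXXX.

U+84DE

Offset 0: leading byte 0xE3 = 11100011 → 3-byte char #1 = E3 A0 B4.
Offset 3: leading byte 0xEF = 11101111 → 3-byte char #2 = EF A5 8C.
Offset 6: leading byte 0xC4 = 11000100 → 2-byte char #3 = C4 B1.
Offset 8: leading byte 0xE8 = 11101000 → 3-byte char #4 = E8 93 9E.
Leading byte 0xE8 = 11101000 matches 1110xxxx → 3-byte sequence.
Byte 1: 0xE8 = 11101000, payload 1000 (4 bits).
Byte 2: 0x93 = 10010011 (10xxxxxx ✓), payload 010011.
Byte 3: 0x9E = 10011110 (10xxxxxx ✓), payload 011110.
Concatenate: 1000010011011110 = 0x84DE (16 bits → U+84DE).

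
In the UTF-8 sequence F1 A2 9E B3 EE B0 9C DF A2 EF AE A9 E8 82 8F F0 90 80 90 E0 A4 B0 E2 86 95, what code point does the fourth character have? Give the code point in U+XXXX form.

U+FBA9

Offset 0: leading byte 0xF1 = 11110001 → 4-byte char #1 = F1 A2 9E B3.
Offset 4: leading byte 0xEE = 11101110 → 3-byte char #2 = EE B0 9C.
Offset 7: leading byte 0xDF = 11011111 → 2-byte char #3 = DF A2.
Offset 9: leading byte 0xEF = 11101111 → 3-byte char #4 = EF AE A9.
Leading byte 0xEF = 11101111 matches 1110xxxx → 3-byte sequence.
Byte 1: 0xEF = 11101111, payload 1111 (4 bits).
Byte 2: 0xAE = 10101110 (10xxxxxx ✓), payload 101110.
Byte 3: 0xA9 = 10101001 (10xxxxxx ✓), payload 101001.
Concatenate: 1111101110101001 = 0xFBA9 (16 bits → U+FBA9).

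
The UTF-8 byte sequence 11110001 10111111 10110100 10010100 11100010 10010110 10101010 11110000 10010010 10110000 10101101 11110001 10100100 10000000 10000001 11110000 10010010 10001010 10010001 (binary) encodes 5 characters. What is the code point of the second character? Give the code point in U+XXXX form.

Offset 0: leading byte 0xF1 = 11110001 → 4-byte char #1 = F1 BF B4 94.
Offset 4: leading byte 0xE2 = 11100010 → 3-byte char #2 = E2 96 AA.
Leading byte 0xE2 = 11100010 matches 1110xxxx → 3-byte sequence.
Byte 1: 0xE2 = 11100010, payload 0010 (4 bits).
Byte 2: 0x96 = 10010110 (10xxxxxx ✓), payload 010110.
Byte 3: 0xAA = 10101010 (10xxxxxx ✓), payload 101010.
Concatenate: 0010010110101010 = 0x25AA (16 bits → U+25AA).

U+25AA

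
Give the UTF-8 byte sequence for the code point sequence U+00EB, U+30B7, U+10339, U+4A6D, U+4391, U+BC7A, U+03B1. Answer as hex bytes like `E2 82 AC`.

C3 AB E3 82 B7 F0 90 8C B9 E4 A9 AD E4 8E 91 EB B1 BA CE B1

U+00EB: 2-byte form → C3 AB.
U+30B7: 3-byte form → E3 82 B7.
U+10339: 4-byte form → F0 90 8C B9.
U+4A6D: 3-byte form → E4 A9 AD.
U+4391: 3-byte form → E4 8E 91.
U+BC7A: 3-byte form → EB B1 BA.
U+03B1: 2-byte form → CE B1.
Concatenated (20 bytes): C3 AB E3 82 B7 F0 90 8C B9 E4 A9 AD E4 8E 91 EB B1 BA CE B1.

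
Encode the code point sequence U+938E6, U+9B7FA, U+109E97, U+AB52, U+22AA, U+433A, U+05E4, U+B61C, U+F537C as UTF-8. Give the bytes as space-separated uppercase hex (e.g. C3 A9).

U+938E6: 4-byte form → F2 93 A3 A6.
U+9B7FA: 4-byte form → F2 9B 9F BA.
U+109E97: 4-byte form → F4 89 BA 97.
U+AB52: 3-byte form → EA AD 92.
U+22AA: 3-byte form → E2 8A AA.
U+433A: 3-byte form → E4 8C BA.
U+05E4: 2-byte form → D7 A4.
U+B61C: 3-byte form → EB 98 9C.
U+F537C: 4-byte form → F3 B5 8D BC.
Concatenated (30 bytes): F2 93 A3 A6 F2 9B 9F BA F4 89 BA 97 EA AD 92 E2 8A AA E4 8C BA D7 A4 EB 98 9C F3 B5 8D BC.

F2 93 A3 A6 F2 9B 9F BA F4 89 BA 97 EA AD 92 E2 8A AA E4 8C BA D7 A4 EB 98 9C F3 B5 8D BC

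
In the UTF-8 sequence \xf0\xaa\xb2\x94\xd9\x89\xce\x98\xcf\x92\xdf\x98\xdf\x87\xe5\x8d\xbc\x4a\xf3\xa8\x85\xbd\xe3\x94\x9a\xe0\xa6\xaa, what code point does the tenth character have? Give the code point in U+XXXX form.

U+351A

Offset 0: leading byte 0xF0 = 11110000 → 4-byte char #1 = F0 AA B2 94.
Offset 4: leading byte 0xD9 = 11011001 → 2-byte char #2 = D9 89.
Offset 6: leading byte 0xCE = 11001110 → 2-byte char #3 = CE 98.
Offset 8: leading byte 0xCF = 11001111 → 2-byte char #4 = CF 92.
Offset 10: leading byte 0xDF = 11011111 → 2-byte char #5 = DF 98.
Offset 12: leading byte 0xDF = 11011111 → 2-byte char #6 = DF 87.
Offset 14: leading byte 0xE5 = 11100101 → 3-byte char #7 = E5 8D BC.
Offset 17: leading byte 0x4A = 01001010 → 1-byte char #8 = 4A.
Offset 18: leading byte 0xF3 = 11110011 → 4-byte char #9 = F3 A8 85 BD.
Offset 22: leading byte 0xE3 = 11100011 → 3-byte char #10 = E3 94 9A.
Leading byte 0xE3 = 11100011 matches 1110xxxx → 3-byte sequence.
Byte 1: 0xE3 = 11100011, payload 0011 (4 bits).
Byte 2: 0x94 = 10010100 (10xxxxxx ✓), payload 010100.
Byte 3: 0x9A = 10011010 (10xxxxxx ✓), payload 011010.
Concatenate: 0011010100011010 = 0x351A (16 bits → U+351A).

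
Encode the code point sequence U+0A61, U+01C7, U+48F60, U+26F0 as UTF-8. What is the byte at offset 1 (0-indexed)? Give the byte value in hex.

U+0A61 → 3-byte form E0 A9 A1 at offsets 0–2.
Offset 1 falls in char 1's range; it's byte 2 of E0 A9 A1 = 0xA9.

0xA9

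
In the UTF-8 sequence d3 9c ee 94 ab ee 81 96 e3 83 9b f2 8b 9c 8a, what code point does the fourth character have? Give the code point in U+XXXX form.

U+30DB

Offset 0: leading byte 0xD3 = 11010011 → 2-byte char #1 = D3 9C.
Offset 2: leading byte 0xEE = 11101110 → 3-byte char #2 = EE 94 AB.
Offset 5: leading byte 0xEE = 11101110 → 3-byte char #3 = EE 81 96.
Offset 8: leading byte 0xE3 = 11100011 → 3-byte char #4 = E3 83 9B.
Leading byte 0xE3 = 11100011 matches 1110xxxx → 3-byte sequence.
Byte 1: 0xE3 = 11100011, payload 0011 (4 bits).
Byte 2: 0x83 = 10000011 (10xxxxxx ✓), payload 000011.
Byte 3: 0x9B = 10011011 (10xxxxxx ✓), payload 011011.
Concatenate: 0011000011011011 = 0x30DB (16 bits → U+30DB).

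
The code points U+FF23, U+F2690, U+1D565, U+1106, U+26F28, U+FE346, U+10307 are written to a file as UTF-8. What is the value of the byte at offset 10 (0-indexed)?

U+FF23 → 3-byte form EF BC A3 at offsets 0–2.
U+F2690 → 4-byte form F3 B2 9A 90 at offsets 3–6.
U+1D565 → 4-byte form F0 9D 95 A5 at offsets 7–10.
Offset 10 falls in char 3's range; it's byte 4 of F0 9D 95 A5 = 0xA5.

0xA5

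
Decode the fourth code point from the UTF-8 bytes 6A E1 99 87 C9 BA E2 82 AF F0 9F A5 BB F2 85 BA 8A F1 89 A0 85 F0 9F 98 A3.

Offset 0: leading byte 0x6A = 01101010 → 1-byte char #1 = 6A.
Offset 1: leading byte 0xE1 = 11100001 → 3-byte char #2 = E1 99 87.
Offset 4: leading byte 0xC9 = 11001001 → 2-byte char #3 = C9 BA.
Offset 6: leading byte 0xE2 = 11100010 → 3-byte char #4 = E2 82 AF.
Leading byte 0xE2 = 11100010 matches 1110xxxx → 3-byte sequence.
Byte 1: 0xE2 = 11100010, payload 0010 (4 bits).
Byte 2: 0x82 = 10000010 (10xxxxxx ✓), payload 000010.
Byte 3: 0xAF = 10101111 (10xxxxxx ✓), payload 101111.
Concatenate: 0010000010101111 = 0x20AF (16 bits → U+20AF).

U+20AF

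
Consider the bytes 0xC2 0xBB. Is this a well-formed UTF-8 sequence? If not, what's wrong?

Leading byte 0xC2 = 11000010 → 2-byte form.
Continuation bytes 0xBB=10111011 all match 10xxxxxx.
Decoded value 0xBB is ≥ 0x80 (shortest form) and not a surrogate.

valid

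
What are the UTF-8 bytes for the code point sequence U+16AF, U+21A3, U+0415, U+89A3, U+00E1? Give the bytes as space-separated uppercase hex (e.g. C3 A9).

E1 9A AF E2 86 A3 D0 95 E8 A6 A3 C3 A1

U+16AF: 3-byte form → E1 9A AF.
U+21A3: 3-byte form → E2 86 A3.
U+0415: 2-byte form → D0 95.
U+89A3: 3-byte form → E8 A6 A3.
U+00E1: 2-byte form → C3 A1.
Concatenated (13 bytes): E1 9A AF E2 86 A3 D0 95 E8 A6 A3 C3 A1.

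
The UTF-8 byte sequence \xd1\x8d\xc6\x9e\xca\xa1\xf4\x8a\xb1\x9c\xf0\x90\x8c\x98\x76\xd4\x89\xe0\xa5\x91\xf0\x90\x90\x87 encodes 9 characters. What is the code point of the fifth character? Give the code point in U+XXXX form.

Offset 0: leading byte 0xD1 = 11010001 → 2-byte char #1 = D1 8D.
Offset 2: leading byte 0xC6 = 11000110 → 2-byte char #2 = C6 9E.
Offset 4: leading byte 0xCA = 11001010 → 2-byte char #3 = CA A1.
Offset 6: leading byte 0xF4 = 11110100 → 4-byte char #4 = F4 8A B1 9C.
Offset 10: leading byte 0xF0 = 11110000 → 4-byte char #5 = F0 90 8C 98.
Leading byte 0xF0 = 11110000 matches 11110xxx → 4-byte sequence.
Byte 1: 0xF0 = 11110000, payload 000 (3 bits).
Byte 2: 0x90 = 10010000 (10xxxxxx ✓), payload 010000.
Byte 3: 0x8C = 10001100 (10xxxxxx ✓), payload 001100.
Byte 4: 0x98 = 10011000 (10xxxxxx ✓), payload 011000.
Concatenate: 000010000001100011000 = 0x10318 (21 bits → U+10318).

U+10318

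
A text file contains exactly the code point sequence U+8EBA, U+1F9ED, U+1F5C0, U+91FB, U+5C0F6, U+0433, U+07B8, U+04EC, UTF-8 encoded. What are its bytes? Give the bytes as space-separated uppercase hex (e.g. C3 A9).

E8 BA BA F0 9F A7 AD F0 9F 97 80 E9 87 BB F1 9C 83 B6 D0 B3 DE B8 D3 AC

U+8EBA: 3-byte form → E8 BA BA.
U+1F9ED: 4-byte form → F0 9F A7 AD.
U+1F5C0: 4-byte form → F0 9F 97 80.
U+91FB: 3-byte form → E9 87 BB.
U+5C0F6: 4-byte form → F1 9C 83 B6.
U+0433: 2-byte form → D0 B3.
U+07B8: 2-byte form → DE B8.
U+04EC: 2-byte form → D3 AC.
Concatenated (24 bytes): E8 BA BA F0 9F A7 AD F0 9F 97 80 E9 87 BB F1 9C 83 B6 D0 B3 DE B8 D3 AC.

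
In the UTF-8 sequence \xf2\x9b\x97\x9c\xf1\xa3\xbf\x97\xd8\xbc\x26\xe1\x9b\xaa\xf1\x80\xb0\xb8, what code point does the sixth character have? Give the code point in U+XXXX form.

U+40C38

Offset 0: leading byte 0xF2 = 11110010 → 4-byte char #1 = F2 9B 97 9C.
Offset 4: leading byte 0xF1 = 11110001 → 4-byte char #2 = F1 A3 BF 97.
Offset 8: leading byte 0xD8 = 11011000 → 2-byte char #3 = D8 BC.
Offset 10: leading byte 0x26 = 00100110 → 1-byte char #4 = 26.
Offset 11: leading byte 0xE1 = 11100001 → 3-byte char #5 = E1 9B AA.
Offset 14: leading byte 0xF1 = 11110001 → 4-byte char #6 = F1 80 B0 B8.
Leading byte 0xF1 = 11110001 matches 11110xxx → 4-byte sequence.
Byte 1: 0xF1 = 11110001, payload 001 (3 bits).
Byte 2: 0x80 = 10000000 (10xxxxxx ✓), payload 000000.
Byte 3: 0xB0 = 10110000 (10xxxxxx ✓), payload 110000.
Byte 4: 0xB8 = 10111000 (10xxxxxx ✓), payload 111000.
Concatenate: 001000000110000111000 = 0x40C38 (21 bits → U+40C38).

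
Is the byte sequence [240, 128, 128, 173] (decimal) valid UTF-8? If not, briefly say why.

Leading byte 0xF0 = 11110000 → 4-byte form.
Continuation bytes all match 10xxxxxx. Payload decodes to 0x2D.
But 0x2D < 0x10000, the minimum for a 4-byte sequence — this is an overlong encoding.

invalid (overlong encoding)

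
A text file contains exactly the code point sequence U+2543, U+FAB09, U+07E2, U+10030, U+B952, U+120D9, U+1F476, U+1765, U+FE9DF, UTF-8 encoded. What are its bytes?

E2 95 83 F3 BA AC 89 DF A2 F0 90 80 B0 EB A5 92 F0 92 83 99 F0 9F 91 B6 E1 9D A5 F3 BE A7 9F

U+2543: 3-byte form → E2 95 83.
U+FAB09: 4-byte form → F3 BA AC 89.
U+07E2: 2-byte form → DF A2.
U+10030: 4-byte form → F0 90 80 B0.
U+B952: 3-byte form → EB A5 92.
U+120D9: 4-byte form → F0 92 83 99.
U+1F476: 4-byte form → F0 9F 91 B6.
U+1765: 3-byte form → E1 9D A5.
U+FE9DF: 4-byte form → F3 BE A7 9F.
Concatenated (31 bytes): E2 95 83 F3 BA AC 89 DF A2 F0 90 80 B0 EB A5 92 F0 92 83 99 F0 9F 91 B6 E1 9D A5 F3 BE A7 9F.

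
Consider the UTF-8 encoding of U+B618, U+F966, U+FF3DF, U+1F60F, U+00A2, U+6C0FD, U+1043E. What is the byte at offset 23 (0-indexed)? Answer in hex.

U+B618 → 3-byte form EB 98 98 at offsets 0–2.
U+F966 → 3-byte form EF A5 A6 at offsets 3–5.
U+FF3DF → 4-byte form F3 BF 8F 9F at offsets 6–9.
U+1F60F → 4-byte form F0 9F 98 8F at offsets 10–13.
U+00A2 → 2-byte form C2 A2 at offsets 14–15.
U+6C0FD → 4-byte form F1 AC 83 BD at offsets 16–19.
U+1043E → 4-byte form F0 90 90 BE at offsets 20–23.
Offset 23 falls in char 7's range; it's byte 4 of F0 90 90 BE = 0xBE.

0xBE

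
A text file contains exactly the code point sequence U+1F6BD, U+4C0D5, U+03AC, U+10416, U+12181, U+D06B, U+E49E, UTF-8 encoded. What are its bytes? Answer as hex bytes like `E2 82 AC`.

U+1F6BD: 4-byte form → F0 9F 9A BD.
U+4C0D5: 4-byte form → F1 8C 83 95.
U+03AC: 2-byte form → CE AC.
U+10416: 4-byte form → F0 90 90 96.
U+12181: 4-byte form → F0 92 86 81.
U+D06B: 3-byte form → ED 81 AB.
U+E49E: 3-byte form → EE 92 9E.
Concatenated (24 bytes): F0 9F 9A BD F1 8C 83 95 CE AC F0 90 90 96 F0 92 86 81 ED 81 AB EE 92 9E.

F0 9F 9A BD F1 8C 83 95 CE AC F0 90 90 96 F0 92 86 81 ED 81 AB EE 92 9E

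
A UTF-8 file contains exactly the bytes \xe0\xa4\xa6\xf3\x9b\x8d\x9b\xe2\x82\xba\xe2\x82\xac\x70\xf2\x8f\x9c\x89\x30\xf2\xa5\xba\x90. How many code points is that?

8

Byte at offset 0: 0xE0 = 11100000 → 3-byte char (#1). Advance 3.
Byte at offset 3: 0xF3 = 11110011 → 4-byte char (#2). Advance 4.
Byte at offset 7: 0xE2 = 11100010 → 3-byte char (#3). Advance 3.
Byte at offset 10: 0xE2 = 11100010 → 3-byte char (#4). Advance 3.
Byte at offset 13: 0x70 = 01110000 → 1-byte char (#5). Advance 1.
Byte at offset 14: 0xF2 = 11110010 → 4-byte char (#6). Advance 4.
Byte at offset 18: 0x30 = 00110000 → 1-byte char (#7). Advance 1.
Byte at offset 19: 0xF2 = 11110010 → 4-byte char (#8). Advance 4.
Reached end at offset 23 after 8 code points.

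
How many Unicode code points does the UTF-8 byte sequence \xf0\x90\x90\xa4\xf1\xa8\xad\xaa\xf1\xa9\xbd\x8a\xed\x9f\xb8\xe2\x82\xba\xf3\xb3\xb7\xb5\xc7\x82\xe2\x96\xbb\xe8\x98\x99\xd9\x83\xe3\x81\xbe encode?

Byte at offset 0: 0xF0 = 11110000 → 4-byte char (#1). Advance 4.
Byte at offset 4: 0xF1 = 11110001 → 4-byte char (#2). Advance 4.
Byte at offset 8: 0xF1 = 11110001 → 4-byte char (#3). Advance 4.
Byte at offset 12: 0xED = 11101101 → 3-byte char (#4). Advance 3.
Byte at offset 15: 0xE2 = 11100010 → 3-byte char (#5). Advance 3.
Byte at offset 18: 0xF3 = 11110011 → 4-byte char (#6). Advance 4.
Byte at offset 22: 0xC7 = 11000111 → 2-byte char (#7). Advance 2.
Byte at offset 24: 0xE2 = 11100010 → 3-byte char (#8). Advance 3.
Byte at offset 27: 0xE8 = 11101000 → 3-byte char (#9). Advance 3.
Byte at offset 30: 0xD9 = 11011001 → 2-byte char (#10). Advance 2.
Byte at offset 32: 0xE3 = 11100011 → 3-byte char (#11). Advance 3.
Reached end at offset 35 after 11 code points.

11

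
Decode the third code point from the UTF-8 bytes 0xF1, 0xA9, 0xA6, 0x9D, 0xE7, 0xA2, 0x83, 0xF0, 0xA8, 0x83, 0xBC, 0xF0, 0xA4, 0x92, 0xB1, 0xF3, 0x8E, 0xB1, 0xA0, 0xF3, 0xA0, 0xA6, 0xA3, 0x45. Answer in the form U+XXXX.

Offset 0: leading byte 0xF1 = 11110001 → 4-byte char #1 = F1 A9 A6 9D.
Offset 4: leading byte 0xE7 = 11100111 → 3-byte char #2 = E7 A2 83.
Offset 7: leading byte 0xF0 = 11110000 → 4-byte char #3 = F0 A8 83 BC.
Leading byte 0xF0 = 11110000 matches 11110xxx → 4-byte sequence.
Byte 1: 0xF0 = 11110000, payload 000 (3 bits).
Byte 2: 0xA8 = 10101000 (10xxxxxx ✓), payload 101000.
Byte 3: 0x83 = 10000011 (10xxxxxx ✓), payload 000011.
Byte 4: 0xBC = 10111100 (10xxxxxx ✓), payload 111100.
Concatenate: 000101000000011111100 = 0x280FC (21 bits → U+280FC).

U+280FC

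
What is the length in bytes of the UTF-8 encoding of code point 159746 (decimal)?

U+27002 = 0x27002. UTF-8 uses 1 byte below 0x80, 2 below 0x800, 3 below 0x10000, 4 up to 0x10FFFF. 0x27002 is in U+10000–U+10FFFF → 4 bytes.

4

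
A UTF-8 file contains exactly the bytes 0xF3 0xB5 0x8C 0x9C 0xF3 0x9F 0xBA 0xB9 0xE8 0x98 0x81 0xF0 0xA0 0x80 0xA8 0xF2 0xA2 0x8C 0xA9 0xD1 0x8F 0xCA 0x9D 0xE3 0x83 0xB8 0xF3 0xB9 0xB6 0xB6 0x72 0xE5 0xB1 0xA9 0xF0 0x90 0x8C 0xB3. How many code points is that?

Byte at offset 0: 0xF3 = 11110011 → 4-byte char (#1). Advance 4.
Byte at offset 4: 0xF3 = 11110011 → 4-byte char (#2). Advance 4.
Byte at offset 8: 0xE8 = 11101000 → 3-byte char (#3). Advance 3.
Byte at offset 11: 0xF0 = 11110000 → 4-byte char (#4). Advance 4.
Byte at offset 15: 0xF2 = 11110010 → 4-byte char (#5). Advance 4.
Byte at offset 19: 0xD1 = 11010001 → 2-byte char (#6). Advance 2.
Byte at offset 21: 0xCA = 11001010 → 2-byte char (#7). Advance 2.
Byte at offset 23: 0xE3 = 11100011 → 3-byte char (#8). Advance 3.
Byte at offset 26: 0xF3 = 11110011 → 4-byte char (#9). Advance 4.
Byte at offset 30: 0x72 = 01110010 → 1-byte char (#10). Advance 1.
Byte at offset 31: 0xE5 = 11100101 → 3-byte char (#11). Advance 3.
Byte at offset 34: 0xF0 = 11110000 → 4-byte char (#12). Advance 4.
Reached end at offset 38 after 12 code points.

12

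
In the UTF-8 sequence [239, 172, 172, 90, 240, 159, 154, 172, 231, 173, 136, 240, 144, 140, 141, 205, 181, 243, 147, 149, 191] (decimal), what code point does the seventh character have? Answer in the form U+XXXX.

U+D357F

Offset 0: leading byte 0xEF = 11101111 → 3-byte char #1 = EF AC AC.
Offset 3: leading byte 0x5A = 01011010 → 1-byte char #2 = 5A.
Offset 4: leading byte 0xF0 = 11110000 → 4-byte char #3 = F0 9F 9A AC.
Offset 8: leading byte 0xE7 = 11100111 → 3-byte char #4 = E7 AD 88.
Offset 11: leading byte 0xF0 = 11110000 → 4-byte char #5 = F0 90 8C 8D.
Offset 15: leading byte 0xCD = 11001101 → 2-byte char #6 = CD B5.
Offset 17: leading byte 0xF3 = 11110011 → 4-byte char #7 = F3 93 95 BF.
Leading byte 0xF3 = 11110011 matches 11110xxx → 4-byte sequence.
Byte 1: 0xF3 = 11110011, payload 011 (3 bits).
Byte 2: 0x93 = 10010011 (10xxxxxx ✓), payload 010011.
Byte 3: 0x95 = 10010101 (10xxxxxx ✓), payload 010101.
Byte 4: 0xBF = 10111111 (10xxxxxx ✓), payload 111111.
Concatenate: 011010011010101111111 = 0xD357F (21 bits → U+D357F).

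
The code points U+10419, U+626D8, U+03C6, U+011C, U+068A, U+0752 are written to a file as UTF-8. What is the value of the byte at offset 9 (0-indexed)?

0x86

U+10419 → 4-byte form F0 90 90 99 at offsets 0–3.
U+626D8 → 4-byte form F1 A2 9B 98 at offsets 4–7.
U+03C6 → 2-byte form CF 86 at offsets 8–9.
Offset 9 falls in char 3's range; it's byte 2 of CF 86 = 0x86.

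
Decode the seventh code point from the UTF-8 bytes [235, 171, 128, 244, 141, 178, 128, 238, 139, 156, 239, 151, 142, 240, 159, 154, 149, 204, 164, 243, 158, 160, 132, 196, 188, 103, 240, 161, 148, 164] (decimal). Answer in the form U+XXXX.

Offset 0: leading byte 0xEB = 11101011 → 3-byte char #1 = EB AB 80.
Offset 3: leading byte 0xF4 = 11110100 → 4-byte char #2 = F4 8D B2 80.
Offset 7: leading byte 0xEE = 11101110 → 3-byte char #3 = EE 8B 9C.
Offset 10: leading byte 0xEF = 11101111 → 3-byte char #4 = EF 97 8E.
Offset 13: leading byte 0xF0 = 11110000 → 4-byte char #5 = F0 9F 9A 95.
Offset 17: leading byte 0xCC = 11001100 → 2-byte char #6 = CC A4.
Offset 19: leading byte 0xF3 = 11110011 → 4-byte char #7 = F3 9E A0 84.
Leading byte 0xF3 = 11110011 matches 11110xxx → 4-byte sequence.
Byte 1: 0xF3 = 11110011, payload 011 (3 bits).
Byte 2: 0x9E = 10011110 (10xxxxxx ✓), payload 011110.
Byte 3: 0xA0 = 10100000 (10xxxxxx ✓), payload 100000.
Byte 4: 0x84 = 10000100 (10xxxxxx ✓), payload 000100.
Concatenate: 011011110100000000100 = 0xDE804 (21 bits → U+DE804).

U+DE804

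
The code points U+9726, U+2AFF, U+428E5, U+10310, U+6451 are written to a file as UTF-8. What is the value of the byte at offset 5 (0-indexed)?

0xBF

U+9726 → 3-byte form E9 9C A6 at offsets 0–2.
U+2AFF → 3-byte form E2 AB BF at offsets 3–5.
Offset 5 falls in char 2's range; it's byte 3 of E2 AB BF = 0xBF.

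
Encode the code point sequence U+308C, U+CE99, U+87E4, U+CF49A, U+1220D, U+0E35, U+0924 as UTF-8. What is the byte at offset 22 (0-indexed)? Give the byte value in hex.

U+308C → 3-byte form E3 82 8C at offsets 0–2.
U+CE99 → 3-byte form EC BA 99 at offsets 3–5.
U+87E4 → 3-byte form E8 9F A4 at offsets 6–8.
U+CF49A → 4-byte form F3 8F 92 9A at offsets 9–12.
U+1220D → 4-byte form F0 92 88 8D at offsets 13–16.
U+0E35 → 3-byte form E0 B8 B5 at offsets 17–19.
U+0924 → 3-byte form E0 A4 A4 at offsets 20–22.
Offset 22 falls in char 7's range; it's byte 3 of E0 A4 A4 = 0xA4.

0xA4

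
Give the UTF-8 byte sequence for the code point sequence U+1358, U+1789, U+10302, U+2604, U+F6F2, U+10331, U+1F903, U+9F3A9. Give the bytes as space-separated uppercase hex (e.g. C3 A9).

U+1358: 3-byte form → E1 8D 98.
U+1789: 3-byte form → E1 9E 89.
U+10302: 4-byte form → F0 90 8C 82.
U+2604: 3-byte form → E2 98 84.
U+F6F2: 3-byte form → EF 9B B2.
U+10331: 4-byte form → F0 90 8C B1.
U+1F903: 4-byte form → F0 9F A4 83.
U+9F3A9: 4-byte form → F2 9F 8E A9.
Concatenated (28 bytes): E1 8D 98 E1 9E 89 F0 90 8C 82 E2 98 84 EF 9B B2 F0 90 8C B1 F0 9F A4 83 F2 9F 8E A9.

E1 8D 98 E1 9E 89 F0 90 8C 82 E2 98 84 EF 9B B2 F0 90 8C B1 F0 9F A4 83 F2 9F 8E A9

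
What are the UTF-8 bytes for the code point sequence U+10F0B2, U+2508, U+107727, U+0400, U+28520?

U+10F0B2: 4-byte form → F4 8F 82 B2.
U+2508: 3-byte form → E2 94 88.
U+107727: 4-byte form → F4 87 9C A7.
U+0400: 2-byte form → D0 80.
U+28520: 4-byte form → F0 A8 94 A0.
Concatenated (17 bytes): F4 8F 82 B2 E2 94 88 F4 87 9C A7 D0 80 F0 A8 94 A0.

F4 8F 82 B2 E2 94 88 F4 87 9C A7 D0 80 F0 A8 94 A0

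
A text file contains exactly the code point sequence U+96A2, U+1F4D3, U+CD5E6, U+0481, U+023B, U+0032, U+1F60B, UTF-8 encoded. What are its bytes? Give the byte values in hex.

U+96A2: 3-byte form → E9 9A A2.
U+1F4D3: 4-byte form → F0 9F 93 93.
U+CD5E6: 4-byte form → F3 8D 97 A6.
U+0481: 2-byte form → D2 81.
U+023B: 2-byte form → C8 BB.
U+0032: 1-byte form → 32.
U+1F60B: 4-byte form → F0 9F 98 8B.
Concatenated (20 bytes): E9 9A A2 F0 9F 93 93 F3 8D 97 A6 D2 81 C8 BB 32 F0 9F 98 8B.

E9 9A A2 F0 9F 93 93 F3 8D 97 A6 D2 81 C8 BB 32 F0 9F 98 8B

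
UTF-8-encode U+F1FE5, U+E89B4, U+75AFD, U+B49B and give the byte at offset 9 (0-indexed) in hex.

0xB5

U+F1FE5 → 4-byte form F3 B1 BF A5 at offsets 0–3.
U+E89B4 → 4-byte form F3 A8 A6 B4 at offsets 4–7.
U+75AFD → 4-byte form F1 B5 AB BD at offsets 8–11.
Offset 9 falls in char 3's range; it's byte 2 of F1 B5 AB BD = 0xB5.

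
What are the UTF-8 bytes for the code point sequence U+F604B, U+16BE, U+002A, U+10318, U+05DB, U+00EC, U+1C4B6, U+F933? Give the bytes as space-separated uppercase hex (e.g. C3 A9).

F3 B6 81 8B E1 9A BE 2A F0 90 8C 98 D7 9B C3 AC F0 9C 92 B6 EF A4 B3

U+F604B: 4-byte form → F3 B6 81 8B.
U+16BE: 3-byte form → E1 9A BE.
U+002A: 1-byte form → 2A.
U+10318: 4-byte form → F0 90 8C 98.
U+05DB: 2-byte form → D7 9B.
U+00EC: 2-byte form → C3 AC.
U+1C4B6: 4-byte form → F0 9C 92 B6.
U+F933: 3-byte form → EF A4 B3.
Concatenated (23 bytes): F3 B6 81 8B E1 9A BE 2A F0 90 8C 98 D7 9B C3 AC F0 9C 92 B6 EF A4 B3.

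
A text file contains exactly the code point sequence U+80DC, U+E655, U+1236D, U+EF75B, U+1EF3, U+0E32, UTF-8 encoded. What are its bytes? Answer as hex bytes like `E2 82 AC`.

E8 83 9C EE 99 95 F0 92 8D AD F3 AF 9D 9B E1 BB B3 E0 B8 B2

U+80DC: 3-byte form → E8 83 9C.
U+E655: 3-byte form → EE 99 95.
U+1236D: 4-byte form → F0 92 8D AD.
U+EF75B: 4-byte form → F3 AF 9D 9B.
U+1EF3: 3-byte form → E1 BB B3.
U+0E32: 3-byte form → E0 B8 B2.
Concatenated (20 bytes): E8 83 9C EE 99 95 F0 92 8D AD F3 AF 9D 9B E1 BB B3 E0 B8 B2.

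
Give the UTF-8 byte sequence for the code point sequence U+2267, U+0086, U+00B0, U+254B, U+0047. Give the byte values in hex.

U+2267: 3-byte form → E2 89 A7.
U+0086: 2-byte form → C2 86.
U+00B0: 2-byte form → C2 B0.
U+254B: 3-byte form → E2 95 8B.
U+0047: 1-byte form → 47.
Concatenated (11 bytes): E2 89 A7 C2 86 C2 B0 E2 95 8B 47.

E2 89 A7 C2 86 C2 B0 E2 95 8B 47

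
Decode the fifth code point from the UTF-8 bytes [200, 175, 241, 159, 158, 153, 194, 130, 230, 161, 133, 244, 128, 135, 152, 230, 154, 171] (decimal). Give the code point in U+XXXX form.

U+1001D8

Offset 0: leading byte 0xC8 = 11001000 → 2-byte char #1 = C8 AF.
Offset 2: leading byte 0xF1 = 11110001 → 4-byte char #2 = F1 9F 9E 99.
Offset 6: leading byte 0xC2 = 11000010 → 2-byte char #3 = C2 82.
Offset 8: leading byte 0xE6 = 11100110 → 3-byte char #4 = E6 A1 85.
Offset 11: leading byte 0xF4 = 11110100 → 4-byte char #5 = F4 80 87 98.
Leading byte 0xF4 = 11110100 matches 11110xxx → 4-byte sequence.
Byte 1: 0xF4 = 11110100, payload 100 (3 bits).
Byte 2: 0x80 = 10000000 (10xxxxxx ✓), payload 000000.
Byte 3: 0x87 = 10000111 (10xxxxxx ✓), payload 000111.
Byte 4: 0x98 = 10011000 (10xxxxxx ✓), payload 011000.
Concatenate: 100000000000111011000 = 0x1001D8 (21 bits → U+1001D8).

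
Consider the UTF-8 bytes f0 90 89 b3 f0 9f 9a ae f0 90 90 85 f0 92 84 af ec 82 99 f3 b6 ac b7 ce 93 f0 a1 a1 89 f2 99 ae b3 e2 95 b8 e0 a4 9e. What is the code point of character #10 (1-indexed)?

Offset 0: leading byte 0xF0 = 11110000 → 4-byte char #1 = F0 90 89 B3.
Offset 4: leading byte 0xF0 = 11110000 → 4-byte char #2 = F0 9F 9A AE.
Offset 8: leading byte 0xF0 = 11110000 → 4-byte char #3 = F0 90 90 85.
Offset 12: leading byte 0xF0 = 11110000 → 4-byte char #4 = F0 92 84 AF.
Offset 16: leading byte 0xEC = 11101100 → 3-byte char #5 = EC 82 99.
Offset 19: leading byte 0xF3 = 11110011 → 4-byte char #6 = F3 B6 AC B7.
Offset 23: leading byte 0xCE = 11001110 → 2-byte char #7 = CE 93.
Offset 25: leading byte 0xF0 = 11110000 → 4-byte char #8 = F0 A1 A1 89.
Offset 29: leading byte 0xF2 = 11110010 → 4-byte char #9 = F2 99 AE B3.
Offset 33: leading byte 0xE2 = 11100010 → 3-byte char #10 = E2 95 B8.
Leading byte 0xE2 = 11100010 matches 1110xxxx → 3-byte sequence.
Byte 1: 0xE2 = 11100010, payload 0010 (4 bits).
Byte 2: 0x95 = 10010101 (10xxxxxx ✓), payload 010101.
Byte 3: 0xB8 = 10111000 (10xxxxxx ✓), payload 111000.
Concatenate: 0010010101111000 = 0x2578 (16 bits → U+2578).

U+2578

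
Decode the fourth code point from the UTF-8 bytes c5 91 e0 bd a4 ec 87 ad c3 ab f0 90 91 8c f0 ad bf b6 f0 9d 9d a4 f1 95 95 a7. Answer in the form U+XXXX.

U+00EB

Offset 0: leading byte 0xC5 = 11000101 → 2-byte char #1 = C5 91.
Offset 2: leading byte 0xE0 = 11100000 → 3-byte char #2 = E0 BD A4.
Offset 5: leading byte 0xEC = 11101100 → 3-byte char #3 = EC 87 AD.
Offset 8: leading byte 0xC3 = 11000011 → 2-byte char #4 = C3 AB.
Leading byte 0xC3 = 11000011 matches 110xxxxx → 2-byte sequence.
Byte 1: 0xC3 = 11000011, payload 00011 (5 bits).
Byte 2: 0xAB = 10101011 (10xxxxxx ✓), payload 101011.
Concatenate: 00011101011 = 0xEB (11 bits → U+00EB).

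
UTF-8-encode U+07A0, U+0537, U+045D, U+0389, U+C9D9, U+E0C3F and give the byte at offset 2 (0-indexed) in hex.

U+07A0 → 2-byte form DE A0 at offsets 0–1.
U+0537 → 2-byte form D4 B7 at offsets 2–3.
Offset 2 falls in char 2's range; it's byte 1 of D4 B7 = 0xD4.

0xD4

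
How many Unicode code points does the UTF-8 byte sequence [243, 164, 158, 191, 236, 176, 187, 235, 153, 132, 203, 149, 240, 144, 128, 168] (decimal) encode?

Byte at offset 0: 0xF3 = 11110011 → 4-byte char (#1). Advance 4.
Byte at offset 4: 0xEC = 11101100 → 3-byte char (#2). Advance 3.
Byte at offset 7: 0xEB = 11101011 → 3-byte char (#3). Advance 3.
Byte at offset 10: 0xCB = 11001011 → 2-byte char (#4). Advance 2.
Byte at offset 12: 0xF0 = 11110000 → 4-byte char (#5). Advance 4.
Reached end at offset 16 after 5 code points.

5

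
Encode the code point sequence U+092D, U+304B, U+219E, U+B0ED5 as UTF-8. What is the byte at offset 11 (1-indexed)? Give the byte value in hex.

1-indexed offset 11 is 0-indexed offset 10.
U+092D → 3-byte form E0 A4 AD at offsets 0–2.
U+304B → 3-byte form E3 81 8B at offsets 3–5.
U+219E → 3-byte form E2 86 9E at offsets 6–8.
U+B0ED5 → 4-byte form F2 B0 BB 95 at offsets 9–12.
Offset 10 falls in char 4's range; it's byte 2 of F2 B0 BB 95 = 0xB0.

0xB0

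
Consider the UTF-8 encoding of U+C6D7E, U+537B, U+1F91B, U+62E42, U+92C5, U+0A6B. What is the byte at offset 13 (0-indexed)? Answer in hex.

U+C6D7E → 4-byte form F3 86 B5 BE at offsets 0–3.
U+537B → 3-byte form E5 8D BB at offsets 4–6.
U+1F91B → 4-byte form F0 9F A4 9B at offsets 7–10.
U+62E42 → 4-byte form F1 A2 B9 82 at offsets 11–14.
Offset 13 falls in char 4's range; it's byte 3 of F1 A2 B9 82 = 0xB9.

0xB9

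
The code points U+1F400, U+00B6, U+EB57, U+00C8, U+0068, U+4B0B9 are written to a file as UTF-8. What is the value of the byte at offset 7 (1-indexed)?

0xEE

1-indexed offset 7 is 0-indexed offset 6.
U+1F400 → 4-byte form F0 9F 90 80 at offsets 0–3.
U+00B6 → 2-byte form C2 B6 at offsets 4–5.
U+EB57 → 3-byte form EE AD 97 at offsets 6–8.
Offset 6 falls in char 3's range; it's byte 1 of EE AD 97 = 0xEE.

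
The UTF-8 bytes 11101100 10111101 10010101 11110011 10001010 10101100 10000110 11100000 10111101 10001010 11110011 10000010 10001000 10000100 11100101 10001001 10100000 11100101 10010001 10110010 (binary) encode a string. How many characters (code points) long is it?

Byte at offset 0: 0xEC = 11101100 → 3-byte char (#1). Advance 3.
Byte at offset 3: 0xF3 = 11110011 → 4-byte char (#2). Advance 4.
Byte at offset 7: 0xE0 = 11100000 → 3-byte char (#3). Advance 3.
Byte at offset 10: 0xF3 = 11110011 → 4-byte char (#4). Advance 4.
Byte at offset 14: 0xE5 = 11100101 → 3-byte char (#5). Advance 3.
Byte at offset 17: 0xE5 = 11100101 → 3-byte char (#6). Advance 3.
Reached end at offset 20 after 6 code points.

6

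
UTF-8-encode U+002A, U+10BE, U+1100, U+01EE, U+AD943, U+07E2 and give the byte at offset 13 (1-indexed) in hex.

0x83

1-indexed offset 13 is 0-indexed offset 12.
U+002A → 1-byte form 2A at offsets 0–0.
U+10BE → 3-byte form E1 82 BE at offsets 1–3.
U+1100 → 3-byte form E1 84 80 at offsets 4–6.
U+01EE → 2-byte form C7 AE at offsets 7–8.
U+AD943 → 4-byte form F2 AD A5 83 at offsets 9–12.
Offset 12 falls in char 5's range; it's byte 4 of F2 AD A5 83 = 0x83.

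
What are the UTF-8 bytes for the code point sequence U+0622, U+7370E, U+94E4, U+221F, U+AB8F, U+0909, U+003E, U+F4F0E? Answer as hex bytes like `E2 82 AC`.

U+0622: 2-byte form → D8 A2.
U+7370E: 4-byte form → F1 B3 9C 8E.
U+94E4: 3-byte form → E9 93 A4.
U+221F: 3-byte form → E2 88 9F.
U+AB8F: 3-byte form → EA AE 8F.
U+0909: 3-byte form → E0 A4 89.
U+003E: 1-byte form → 3E.
U+F4F0E: 4-byte form → F3 B4 BC 8E.
Concatenated (23 bytes): D8 A2 F1 B3 9C 8E E9 93 A4 E2 88 9F EA AE 8F E0 A4 89 3E F3 B4 BC 8E.

D8 A2 F1 B3 9C 8E E9 93 A4 E2 88 9F EA AE 8F E0 A4 89 3E F3 B4 BC 8E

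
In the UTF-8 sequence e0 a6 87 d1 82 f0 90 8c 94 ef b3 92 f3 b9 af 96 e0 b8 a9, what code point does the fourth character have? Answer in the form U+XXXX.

Offset 0: leading byte 0xE0 = 11100000 → 3-byte char #1 = E0 A6 87.
Offset 3: leading byte 0xD1 = 11010001 → 2-byte char #2 = D1 82.
Offset 5: leading byte 0xF0 = 11110000 → 4-byte char #3 = F0 90 8C 94.
Offset 9: leading byte 0xEF = 11101111 → 3-byte char #4 = EF B3 92.
Leading byte 0xEF = 11101111 matches 1110xxxx → 3-byte sequence.
Byte 1: 0xEF = 11101111, payload 1111 (4 bits).
Byte 2: 0xB3 = 10110011 (10xxxxxx ✓), payload 110011.
Byte 3: 0x92 = 10010010 (10xxxxxx ✓), payload 010010.
Concatenate: 1111110011010010 = 0xFCD2 (16 bits → U+FCD2).

U+FCD2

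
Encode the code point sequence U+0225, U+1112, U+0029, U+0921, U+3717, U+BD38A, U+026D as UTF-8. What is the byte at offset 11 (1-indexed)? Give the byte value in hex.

0x9C

1-indexed offset 11 is 0-indexed offset 10.
U+0225 → 2-byte form C8 A5 at offsets 0–1.
U+1112 → 3-byte form E1 84 92 at offsets 2–4.
U+0029 → 1-byte form 29 at offsets 5–5.
U+0921 → 3-byte form E0 A4 A1 at offsets 6–8.
U+3717 → 3-byte form E3 9C 97 at offsets 9–11.
Offset 10 falls in char 5's range; it's byte 2 of E3 9C 97 = 0x9C.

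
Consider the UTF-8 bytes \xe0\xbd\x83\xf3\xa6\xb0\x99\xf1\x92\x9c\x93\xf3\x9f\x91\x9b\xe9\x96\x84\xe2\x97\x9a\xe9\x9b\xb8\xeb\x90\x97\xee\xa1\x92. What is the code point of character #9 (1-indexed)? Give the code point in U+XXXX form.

Offset 0: leading byte 0xE0 = 11100000 → 3-byte char #1 = E0 BD 83.
Offset 3: leading byte 0xF3 = 11110011 → 4-byte char #2 = F3 A6 B0 99.
Offset 7: leading byte 0xF1 = 11110001 → 4-byte char #3 = F1 92 9C 93.
Offset 11: leading byte 0xF3 = 11110011 → 4-byte char #4 = F3 9F 91 9B.
Offset 15: leading byte 0xE9 = 11101001 → 3-byte char #5 = E9 96 84.
Offset 18: leading byte 0xE2 = 11100010 → 3-byte char #6 = E2 97 9A.
Offset 21: leading byte 0xE9 = 11101001 → 3-byte char #7 = E9 9B B8.
Offset 24: leading byte 0xEB = 11101011 → 3-byte char #8 = EB 90 97.
Offset 27: leading byte 0xEE = 11101110 → 3-byte char #9 = EE A1 92.
Leading byte 0xEE = 11101110 matches 1110xxxx → 3-byte sequence.
Byte 1: 0xEE = 11101110, payload 1110 (4 bits).
Byte 2: 0xA1 = 10100001 (10xxxxxx ✓), payload 100001.
Byte 3: 0x92 = 10010010 (10xxxxxx ✓), payload 010010.
Concatenate: 1110100001010010 = 0xE852 (16 bits → U+E852).

U+E852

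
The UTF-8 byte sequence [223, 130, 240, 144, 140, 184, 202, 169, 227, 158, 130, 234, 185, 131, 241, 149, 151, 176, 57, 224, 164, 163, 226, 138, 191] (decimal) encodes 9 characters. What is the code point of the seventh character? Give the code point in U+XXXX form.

Offset 0: leading byte 0xDF = 11011111 → 2-byte char #1 = DF 82.
Offset 2: leading byte 0xF0 = 11110000 → 4-byte char #2 = F0 90 8C B8.
Offset 6: leading byte 0xCA = 11001010 → 2-byte char #3 = CA A9.
Offset 8: leading byte 0xE3 = 11100011 → 3-byte char #4 = E3 9E 82.
Offset 11: leading byte 0xEA = 11101010 → 3-byte char #5 = EA B9 83.
Offset 14: leading byte 0xF1 = 11110001 → 4-byte char #6 = F1 95 97 B0.
Offset 18: leading byte 0x39 = 00111001 → 1-byte char #7 = 39.
Leading byte 0x39 = 00111001 matches 0xxxxxxx → 1-byte sequence.
Byte 1: 0x39 = 00111001, payload 0111001 (7 bits).
Concatenate: 0111001 = 0x39 (7 bits → U+0039).

U+0039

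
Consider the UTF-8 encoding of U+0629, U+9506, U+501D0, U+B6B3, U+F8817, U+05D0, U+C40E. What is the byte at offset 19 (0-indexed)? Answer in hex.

0x90

U+0629 → 2-byte form D8 A9 at offsets 0–1.
U+9506 → 3-byte form E9 94 86 at offsets 2–4.
U+501D0 → 4-byte form F1 90 87 90 at offsets 5–8.
U+B6B3 → 3-byte form EB 9A B3 at offsets 9–11.
U+F8817 → 4-byte form F3 B8 A0 97 at offsets 12–15.
U+05D0 → 2-byte form D7 90 at offsets 16–17.
U+C40E → 3-byte form EC 90 8E at offsets 18–20.
Offset 19 falls in char 7's range; it's byte 2 of EC 90 8E = 0x90.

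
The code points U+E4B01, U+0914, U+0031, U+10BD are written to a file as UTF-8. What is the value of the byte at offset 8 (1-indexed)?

1-indexed offset 8 is 0-indexed offset 7.
U+E4B01 → 4-byte form F3 A4 AC 81 at offsets 0–3.
U+0914 → 3-byte form E0 A4 94 at offsets 4–6.
U+0031 → 1-byte form 31 at offsets 7–7.
Offset 7 falls in char 3's range; it's byte 1 of 31 = 0x31.

0x31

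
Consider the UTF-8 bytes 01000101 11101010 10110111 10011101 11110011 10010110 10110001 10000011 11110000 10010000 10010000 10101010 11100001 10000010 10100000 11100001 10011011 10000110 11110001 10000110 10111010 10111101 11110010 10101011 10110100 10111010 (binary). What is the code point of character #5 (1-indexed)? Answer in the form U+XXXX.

U+10A0

Offset 0: leading byte 0x45 = 01000101 → 1-byte char #1 = 45.
Offset 1: leading byte 0xEA = 11101010 → 3-byte char #2 = EA B7 9D.
Offset 4: leading byte 0xF3 = 11110011 → 4-byte char #3 = F3 96 B1 83.
Offset 8: leading byte 0xF0 = 11110000 → 4-byte char #4 = F0 90 90 AA.
Offset 12: leading byte 0xE1 = 11100001 → 3-byte char #5 = E1 82 A0.
Leading byte 0xE1 = 11100001 matches 1110xxxx → 3-byte sequence.
Byte 1: 0xE1 = 11100001, payload 0001 (4 bits).
Byte 2: 0x82 = 10000010 (10xxxxxx ✓), payload 000010.
Byte 3: 0xA0 = 10100000 (10xxxxxx ✓), payload 100000.
Concatenate: 0001000010100000 = 0x10A0 (16 bits → U+10A0).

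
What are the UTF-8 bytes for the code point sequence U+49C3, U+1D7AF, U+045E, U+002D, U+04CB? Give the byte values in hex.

E4 A7 83 F0 9D 9E AF D1 9E 2D D3 8B

U+49C3: 3-byte form → E4 A7 83.
U+1D7AF: 4-byte form → F0 9D 9E AF.
U+045E: 2-byte form → D1 9E.
U+002D: 1-byte form → 2D.
U+04CB: 2-byte form → D3 8B.
Concatenated (12 bytes): E4 A7 83 F0 9D 9E AF D1 9E 2D D3 8B.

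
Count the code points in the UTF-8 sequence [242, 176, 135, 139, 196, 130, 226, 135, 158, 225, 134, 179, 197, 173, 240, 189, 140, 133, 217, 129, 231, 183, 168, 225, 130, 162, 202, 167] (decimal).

10

Byte at offset 0: 0xF2 = 11110010 → 4-byte char (#1). Advance 4.
Byte at offset 4: 0xC4 = 11000100 → 2-byte char (#2). Advance 2.
Byte at offset 6: 0xE2 = 11100010 → 3-byte char (#3). Advance 3.
Byte at offset 9: 0xE1 = 11100001 → 3-byte char (#4). Advance 3.
Byte at offset 12: 0xC5 = 11000101 → 2-byte char (#5). Advance 2.
Byte at offset 14: 0xF0 = 11110000 → 4-byte char (#6). Advance 4.
Byte at offset 18: 0xD9 = 11011001 → 2-byte char (#7). Advance 2.
Byte at offset 20: 0xE7 = 11100111 → 3-byte char (#8). Advance 3.
Byte at offset 23: 0xE1 = 11100001 → 3-byte char (#9). Advance 3.
Byte at offset 26: 0xCA = 11001010 → 2-byte char (#10). Advance 2.
Reached end at offset 28 after 10 code points.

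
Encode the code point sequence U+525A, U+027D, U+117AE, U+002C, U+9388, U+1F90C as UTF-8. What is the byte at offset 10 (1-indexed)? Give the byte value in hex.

0x2C

1-indexed offset 10 is 0-indexed offset 9.
U+525A → 3-byte form E5 89 9A at offsets 0–2.
U+027D → 2-byte form C9 BD at offsets 3–4.
U+117AE → 4-byte form F0 91 9E AE at offsets 5–8.
U+002C → 1-byte form 2C at offsets 9–9.
Offset 9 falls in char 4's range; it's byte 1 of 2C = 0x2C.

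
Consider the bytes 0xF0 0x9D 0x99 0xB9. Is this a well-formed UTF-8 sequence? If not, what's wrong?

Leading byte 0xF0 = 11110000 → 4-byte form.
Continuation bytes 0x9D=10011101, 0x99=10011001, 0xB9=10111001 all match 10xxxxxx.
Decoded value 0x1D679 is ≥ 0x10000 (shortest form) and not a surrogate.

valid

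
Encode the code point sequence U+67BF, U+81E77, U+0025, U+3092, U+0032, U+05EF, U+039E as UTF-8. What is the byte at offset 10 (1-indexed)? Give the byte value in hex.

0x82

1-indexed offset 10 is 0-indexed offset 9.
U+67BF → 3-byte form E6 9E BF at offsets 0–2.
U+81E77 → 4-byte form F2 81 B9 B7 at offsets 3–6.
U+0025 → 1-byte form 25 at offsets 7–7.
U+3092 → 3-byte form E3 82 92 at offsets 8–10.
Offset 9 falls in char 4's range; it's byte 2 of E3 82 92 = 0x82.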